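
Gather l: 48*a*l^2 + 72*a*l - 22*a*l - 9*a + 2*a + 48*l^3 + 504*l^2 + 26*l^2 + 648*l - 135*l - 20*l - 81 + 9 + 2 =-7*a + 48*l^3 + l^2*(48*a + 530) + l*(50*a + 493) - 70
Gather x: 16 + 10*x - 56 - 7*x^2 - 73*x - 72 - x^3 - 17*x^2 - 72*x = -x^3 - 24*x^2 - 135*x - 112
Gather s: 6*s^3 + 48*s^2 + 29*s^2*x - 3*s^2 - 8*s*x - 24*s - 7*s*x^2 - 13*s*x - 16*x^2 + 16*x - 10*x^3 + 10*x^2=6*s^3 + s^2*(29*x + 45) + s*(-7*x^2 - 21*x - 24) - 10*x^3 - 6*x^2 + 16*x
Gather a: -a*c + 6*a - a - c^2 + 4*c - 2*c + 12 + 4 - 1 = a*(5 - c) - c^2 + 2*c + 15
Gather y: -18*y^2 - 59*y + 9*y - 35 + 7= -18*y^2 - 50*y - 28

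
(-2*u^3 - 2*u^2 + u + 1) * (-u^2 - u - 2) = 2*u^5 + 4*u^4 + 5*u^3 + 2*u^2 - 3*u - 2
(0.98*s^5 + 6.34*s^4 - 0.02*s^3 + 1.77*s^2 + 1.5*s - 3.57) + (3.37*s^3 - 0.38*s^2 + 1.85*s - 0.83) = 0.98*s^5 + 6.34*s^4 + 3.35*s^3 + 1.39*s^2 + 3.35*s - 4.4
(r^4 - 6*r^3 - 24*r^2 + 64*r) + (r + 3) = r^4 - 6*r^3 - 24*r^2 + 65*r + 3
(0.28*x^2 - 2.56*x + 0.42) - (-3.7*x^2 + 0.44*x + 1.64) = 3.98*x^2 - 3.0*x - 1.22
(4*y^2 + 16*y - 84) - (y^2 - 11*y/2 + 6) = 3*y^2 + 43*y/2 - 90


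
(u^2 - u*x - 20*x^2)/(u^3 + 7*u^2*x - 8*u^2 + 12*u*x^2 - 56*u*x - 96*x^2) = (u - 5*x)/(u^2 + 3*u*x - 8*u - 24*x)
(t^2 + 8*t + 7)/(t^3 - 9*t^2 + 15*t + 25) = (t + 7)/(t^2 - 10*t + 25)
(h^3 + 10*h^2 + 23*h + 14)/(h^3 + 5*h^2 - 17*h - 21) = (h + 2)/(h - 3)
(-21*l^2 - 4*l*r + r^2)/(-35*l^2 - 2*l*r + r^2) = (3*l + r)/(5*l + r)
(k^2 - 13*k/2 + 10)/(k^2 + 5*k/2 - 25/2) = (k - 4)/(k + 5)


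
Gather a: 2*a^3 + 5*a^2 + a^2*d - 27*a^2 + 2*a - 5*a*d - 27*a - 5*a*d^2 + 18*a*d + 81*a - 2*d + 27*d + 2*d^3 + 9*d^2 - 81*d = 2*a^3 + a^2*(d - 22) + a*(-5*d^2 + 13*d + 56) + 2*d^3 + 9*d^2 - 56*d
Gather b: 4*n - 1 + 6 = 4*n + 5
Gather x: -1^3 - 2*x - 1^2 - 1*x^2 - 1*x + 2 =-x^2 - 3*x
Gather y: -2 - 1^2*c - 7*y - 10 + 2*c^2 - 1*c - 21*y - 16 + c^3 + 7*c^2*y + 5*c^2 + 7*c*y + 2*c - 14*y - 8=c^3 + 7*c^2 + y*(7*c^2 + 7*c - 42) - 36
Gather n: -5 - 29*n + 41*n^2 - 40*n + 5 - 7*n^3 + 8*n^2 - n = -7*n^3 + 49*n^2 - 70*n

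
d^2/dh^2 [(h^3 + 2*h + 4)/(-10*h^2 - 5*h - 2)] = 82*h*(-5*h^2 - 30*h - 12)/(1000*h^6 + 1500*h^5 + 1350*h^4 + 725*h^3 + 270*h^2 + 60*h + 8)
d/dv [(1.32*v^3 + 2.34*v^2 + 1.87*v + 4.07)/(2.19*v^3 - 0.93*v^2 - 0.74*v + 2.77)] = (-1.77635683940025e-15*v^5 - 6.3522*v^4 - 10.1442*v^3 - 15.7632*v^2 + 20.5338*v + 8.1917)/(4.7961*v^6 - 4.0734*v^5 - 2.3763*v^4 + 13.509*v^3 - 4.6046*v^2 - 4.0996*v + 7.6729)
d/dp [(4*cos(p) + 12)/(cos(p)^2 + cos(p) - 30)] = 4*(cos(p)^2 + 6*cos(p) + 33)*sin(p)/(cos(p)^2 + cos(p) - 30)^2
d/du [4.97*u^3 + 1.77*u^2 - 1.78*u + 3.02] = 14.91*u^2 + 3.54*u - 1.78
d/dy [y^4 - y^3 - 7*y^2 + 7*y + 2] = 4*y^3 - 3*y^2 - 14*y + 7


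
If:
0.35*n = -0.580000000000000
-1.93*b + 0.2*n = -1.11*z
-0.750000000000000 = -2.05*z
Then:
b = 0.04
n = -1.66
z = 0.37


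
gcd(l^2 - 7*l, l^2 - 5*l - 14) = l - 7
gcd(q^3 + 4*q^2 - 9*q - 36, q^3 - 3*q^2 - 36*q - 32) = q + 4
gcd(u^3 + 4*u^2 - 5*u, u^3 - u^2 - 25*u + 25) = u^2 + 4*u - 5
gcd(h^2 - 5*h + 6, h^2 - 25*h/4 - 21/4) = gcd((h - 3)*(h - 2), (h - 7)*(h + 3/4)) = 1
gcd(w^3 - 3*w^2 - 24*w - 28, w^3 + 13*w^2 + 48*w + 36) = 1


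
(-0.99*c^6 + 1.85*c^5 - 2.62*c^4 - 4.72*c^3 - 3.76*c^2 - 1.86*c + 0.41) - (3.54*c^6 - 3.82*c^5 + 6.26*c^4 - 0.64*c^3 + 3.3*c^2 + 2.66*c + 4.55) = -4.53*c^6 + 5.67*c^5 - 8.88*c^4 - 4.08*c^3 - 7.06*c^2 - 4.52*c - 4.14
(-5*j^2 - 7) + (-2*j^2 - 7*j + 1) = -7*j^2 - 7*j - 6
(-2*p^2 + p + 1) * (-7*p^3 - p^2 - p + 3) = 14*p^5 - 5*p^4 - 6*p^3 - 8*p^2 + 2*p + 3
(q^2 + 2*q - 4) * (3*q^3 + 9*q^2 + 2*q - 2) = 3*q^5 + 15*q^4 + 8*q^3 - 34*q^2 - 12*q + 8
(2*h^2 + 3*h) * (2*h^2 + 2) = 4*h^4 + 6*h^3 + 4*h^2 + 6*h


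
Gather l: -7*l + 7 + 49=56 - 7*l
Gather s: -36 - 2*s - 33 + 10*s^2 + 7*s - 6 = 10*s^2 + 5*s - 75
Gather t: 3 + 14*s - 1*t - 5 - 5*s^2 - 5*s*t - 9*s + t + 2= -5*s^2 - 5*s*t + 5*s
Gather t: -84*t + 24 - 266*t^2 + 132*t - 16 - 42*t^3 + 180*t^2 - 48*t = -42*t^3 - 86*t^2 + 8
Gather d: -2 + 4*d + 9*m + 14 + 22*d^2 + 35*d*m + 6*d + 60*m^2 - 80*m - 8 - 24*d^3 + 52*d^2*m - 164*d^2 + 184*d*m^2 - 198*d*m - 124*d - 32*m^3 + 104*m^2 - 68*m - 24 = -24*d^3 + d^2*(52*m - 142) + d*(184*m^2 - 163*m - 114) - 32*m^3 + 164*m^2 - 139*m - 20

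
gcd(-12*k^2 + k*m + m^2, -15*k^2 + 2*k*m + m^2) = 3*k - m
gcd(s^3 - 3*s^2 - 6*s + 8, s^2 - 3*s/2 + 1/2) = s - 1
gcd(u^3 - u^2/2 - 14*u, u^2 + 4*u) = u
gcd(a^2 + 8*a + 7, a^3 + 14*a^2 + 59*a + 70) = a + 7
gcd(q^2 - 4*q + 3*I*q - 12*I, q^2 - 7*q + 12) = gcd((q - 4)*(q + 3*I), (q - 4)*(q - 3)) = q - 4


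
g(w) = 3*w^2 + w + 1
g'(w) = 6*w + 1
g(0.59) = 2.63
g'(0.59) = 4.54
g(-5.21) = 77.22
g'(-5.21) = -30.26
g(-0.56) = 1.38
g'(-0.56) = -2.36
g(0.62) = 2.77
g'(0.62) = 4.72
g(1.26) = 7.02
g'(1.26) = 8.56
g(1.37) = 8.00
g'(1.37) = 9.22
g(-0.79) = 2.08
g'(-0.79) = -3.74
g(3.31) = 37.18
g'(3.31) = 20.86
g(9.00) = 253.00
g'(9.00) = 55.00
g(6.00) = 115.00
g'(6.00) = 37.00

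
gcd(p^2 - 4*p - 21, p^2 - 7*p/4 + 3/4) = 1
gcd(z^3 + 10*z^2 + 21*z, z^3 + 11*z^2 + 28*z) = z^2 + 7*z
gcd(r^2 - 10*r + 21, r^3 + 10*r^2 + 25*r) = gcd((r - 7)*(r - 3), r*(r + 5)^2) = 1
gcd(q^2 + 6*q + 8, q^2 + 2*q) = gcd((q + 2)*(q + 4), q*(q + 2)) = q + 2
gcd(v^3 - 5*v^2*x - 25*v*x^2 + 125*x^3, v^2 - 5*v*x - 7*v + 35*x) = -v + 5*x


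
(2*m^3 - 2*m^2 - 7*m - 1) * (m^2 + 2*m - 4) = 2*m^5 + 2*m^4 - 19*m^3 - 7*m^2 + 26*m + 4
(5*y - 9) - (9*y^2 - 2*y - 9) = -9*y^2 + 7*y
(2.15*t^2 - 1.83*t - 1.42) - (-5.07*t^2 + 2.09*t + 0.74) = 7.22*t^2 - 3.92*t - 2.16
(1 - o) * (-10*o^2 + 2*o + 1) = 10*o^3 - 12*o^2 + o + 1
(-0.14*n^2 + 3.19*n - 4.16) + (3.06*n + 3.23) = -0.14*n^2 + 6.25*n - 0.93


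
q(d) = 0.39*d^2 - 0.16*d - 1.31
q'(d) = 0.78*d - 0.16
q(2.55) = 0.82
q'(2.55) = 1.83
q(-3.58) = 4.26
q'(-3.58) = -2.95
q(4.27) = 5.12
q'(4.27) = 3.17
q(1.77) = -0.37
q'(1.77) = 1.22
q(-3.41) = 3.77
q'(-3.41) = -2.82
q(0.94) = -1.12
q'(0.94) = 0.57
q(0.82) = -1.18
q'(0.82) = 0.48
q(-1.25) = -0.50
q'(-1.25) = -1.14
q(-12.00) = 56.77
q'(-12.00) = -9.52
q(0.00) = -1.31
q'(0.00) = -0.16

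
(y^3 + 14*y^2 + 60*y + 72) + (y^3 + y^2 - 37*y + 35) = 2*y^3 + 15*y^2 + 23*y + 107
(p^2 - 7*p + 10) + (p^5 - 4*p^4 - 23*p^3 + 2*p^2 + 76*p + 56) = p^5 - 4*p^4 - 23*p^3 + 3*p^2 + 69*p + 66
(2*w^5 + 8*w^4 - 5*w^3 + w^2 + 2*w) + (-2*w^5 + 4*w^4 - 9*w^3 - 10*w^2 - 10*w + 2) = 12*w^4 - 14*w^3 - 9*w^2 - 8*w + 2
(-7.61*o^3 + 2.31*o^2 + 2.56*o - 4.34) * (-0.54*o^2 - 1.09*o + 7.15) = 4.1094*o^5 + 7.0475*o^4 - 58.3118*o^3 + 16.0697*o^2 + 23.0346*o - 31.031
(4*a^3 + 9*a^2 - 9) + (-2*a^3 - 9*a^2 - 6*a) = 2*a^3 - 6*a - 9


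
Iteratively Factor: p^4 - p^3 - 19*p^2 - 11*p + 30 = (p - 5)*(p^3 + 4*p^2 + p - 6) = (p - 5)*(p + 2)*(p^2 + 2*p - 3) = (p - 5)*(p + 2)*(p + 3)*(p - 1)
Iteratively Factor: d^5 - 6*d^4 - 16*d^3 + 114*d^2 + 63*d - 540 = (d - 3)*(d^4 - 3*d^3 - 25*d^2 + 39*d + 180) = (d - 4)*(d - 3)*(d^3 + d^2 - 21*d - 45) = (d - 4)*(d - 3)*(d + 3)*(d^2 - 2*d - 15) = (d - 4)*(d - 3)*(d + 3)^2*(d - 5)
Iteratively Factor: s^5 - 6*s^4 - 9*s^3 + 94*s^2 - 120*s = (s - 5)*(s^4 - s^3 - 14*s^2 + 24*s) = (s - 5)*(s - 3)*(s^3 + 2*s^2 - 8*s) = s*(s - 5)*(s - 3)*(s^2 + 2*s - 8) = s*(s - 5)*(s - 3)*(s + 4)*(s - 2)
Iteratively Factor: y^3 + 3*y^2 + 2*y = (y)*(y^2 + 3*y + 2) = y*(y + 2)*(y + 1)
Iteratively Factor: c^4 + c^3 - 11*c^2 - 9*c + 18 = (c + 2)*(c^3 - c^2 - 9*c + 9) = (c + 2)*(c + 3)*(c^2 - 4*c + 3) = (c - 1)*(c + 2)*(c + 3)*(c - 3)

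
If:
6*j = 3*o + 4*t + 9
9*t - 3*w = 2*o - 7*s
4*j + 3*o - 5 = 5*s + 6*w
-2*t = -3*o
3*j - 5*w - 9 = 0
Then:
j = 327/1384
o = -583/692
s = 233/346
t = -1749/1384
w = -2295/1384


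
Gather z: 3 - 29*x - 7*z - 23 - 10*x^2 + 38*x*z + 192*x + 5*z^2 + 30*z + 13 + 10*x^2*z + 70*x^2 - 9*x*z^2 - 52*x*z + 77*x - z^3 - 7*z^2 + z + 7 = 60*x^2 + 240*x - z^3 + z^2*(-9*x - 2) + z*(10*x^2 - 14*x + 24)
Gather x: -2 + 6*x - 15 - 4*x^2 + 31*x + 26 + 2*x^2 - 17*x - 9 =-2*x^2 + 20*x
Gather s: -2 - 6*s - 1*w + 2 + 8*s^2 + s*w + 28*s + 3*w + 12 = 8*s^2 + s*(w + 22) + 2*w + 12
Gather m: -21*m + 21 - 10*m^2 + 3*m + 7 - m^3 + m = -m^3 - 10*m^2 - 17*m + 28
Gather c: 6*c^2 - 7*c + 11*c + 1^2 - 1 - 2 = 6*c^2 + 4*c - 2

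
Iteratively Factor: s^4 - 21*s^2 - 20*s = (s)*(s^3 - 21*s - 20) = s*(s - 5)*(s^2 + 5*s + 4) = s*(s - 5)*(s + 4)*(s + 1)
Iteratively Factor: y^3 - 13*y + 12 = (y - 1)*(y^2 + y - 12) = (y - 1)*(y + 4)*(y - 3)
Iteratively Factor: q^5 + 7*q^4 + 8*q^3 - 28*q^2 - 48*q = (q - 2)*(q^4 + 9*q^3 + 26*q^2 + 24*q) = q*(q - 2)*(q^3 + 9*q^2 + 26*q + 24) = q*(q - 2)*(q + 2)*(q^2 + 7*q + 12) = q*(q - 2)*(q + 2)*(q + 3)*(q + 4)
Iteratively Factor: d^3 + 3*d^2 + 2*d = (d)*(d^2 + 3*d + 2) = d*(d + 1)*(d + 2)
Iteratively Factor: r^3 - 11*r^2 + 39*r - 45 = (r - 3)*(r^2 - 8*r + 15) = (r - 5)*(r - 3)*(r - 3)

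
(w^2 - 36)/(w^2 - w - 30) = (w + 6)/(w + 5)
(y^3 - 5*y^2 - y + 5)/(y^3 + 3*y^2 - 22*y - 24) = (y^2 - 6*y + 5)/(y^2 + 2*y - 24)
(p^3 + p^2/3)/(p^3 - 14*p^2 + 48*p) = p*(3*p + 1)/(3*(p^2 - 14*p + 48))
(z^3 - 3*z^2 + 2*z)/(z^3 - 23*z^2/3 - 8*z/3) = 3*(-z^2 + 3*z - 2)/(-3*z^2 + 23*z + 8)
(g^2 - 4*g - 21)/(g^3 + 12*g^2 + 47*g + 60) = (g - 7)/(g^2 + 9*g + 20)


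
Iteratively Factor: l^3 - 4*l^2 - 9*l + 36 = (l - 4)*(l^2 - 9) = (l - 4)*(l + 3)*(l - 3)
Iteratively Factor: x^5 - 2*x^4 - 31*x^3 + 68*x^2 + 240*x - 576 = (x - 4)*(x^4 + 2*x^3 - 23*x^2 - 24*x + 144) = (x - 4)*(x + 4)*(x^3 - 2*x^2 - 15*x + 36) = (x - 4)*(x + 4)^2*(x^2 - 6*x + 9) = (x - 4)*(x - 3)*(x + 4)^2*(x - 3)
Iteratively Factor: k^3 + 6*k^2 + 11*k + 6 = (k + 3)*(k^2 + 3*k + 2) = (k + 1)*(k + 3)*(k + 2)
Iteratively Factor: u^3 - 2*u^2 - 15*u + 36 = (u + 4)*(u^2 - 6*u + 9) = (u - 3)*(u + 4)*(u - 3)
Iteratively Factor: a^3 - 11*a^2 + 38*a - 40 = (a - 4)*(a^2 - 7*a + 10) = (a - 5)*(a - 4)*(a - 2)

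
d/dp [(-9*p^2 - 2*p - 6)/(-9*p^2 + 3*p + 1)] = (-45*p^2 - 126*p + 16)/(81*p^4 - 54*p^3 - 9*p^2 + 6*p + 1)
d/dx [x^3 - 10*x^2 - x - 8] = 3*x^2 - 20*x - 1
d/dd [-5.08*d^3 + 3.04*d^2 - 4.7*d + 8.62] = -15.24*d^2 + 6.08*d - 4.7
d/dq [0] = 0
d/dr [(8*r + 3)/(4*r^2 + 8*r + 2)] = 2*(4*r^2 + 8*r - (r + 1)*(8*r + 3) + 2)/(2*r^2 + 4*r + 1)^2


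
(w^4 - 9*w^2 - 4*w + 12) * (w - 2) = w^5 - 2*w^4 - 9*w^3 + 14*w^2 + 20*w - 24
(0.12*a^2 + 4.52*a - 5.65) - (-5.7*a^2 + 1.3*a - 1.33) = 5.82*a^2 + 3.22*a - 4.32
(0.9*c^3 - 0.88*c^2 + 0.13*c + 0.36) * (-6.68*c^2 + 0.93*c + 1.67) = -6.012*c^5 + 6.7154*c^4 - 0.1838*c^3 - 3.7535*c^2 + 0.5519*c + 0.6012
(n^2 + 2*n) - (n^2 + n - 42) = n + 42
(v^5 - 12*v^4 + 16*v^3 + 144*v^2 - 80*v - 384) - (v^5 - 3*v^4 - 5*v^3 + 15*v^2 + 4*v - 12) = -9*v^4 + 21*v^3 + 129*v^2 - 84*v - 372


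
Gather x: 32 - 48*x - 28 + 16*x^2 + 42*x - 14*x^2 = 2*x^2 - 6*x + 4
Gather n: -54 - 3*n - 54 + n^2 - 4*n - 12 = n^2 - 7*n - 120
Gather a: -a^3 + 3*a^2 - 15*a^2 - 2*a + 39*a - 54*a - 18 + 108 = -a^3 - 12*a^2 - 17*a + 90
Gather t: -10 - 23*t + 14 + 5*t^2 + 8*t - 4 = 5*t^2 - 15*t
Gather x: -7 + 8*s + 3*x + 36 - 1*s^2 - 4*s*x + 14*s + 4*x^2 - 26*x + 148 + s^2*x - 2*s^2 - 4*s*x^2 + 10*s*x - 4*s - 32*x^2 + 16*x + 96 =-3*s^2 + 18*s + x^2*(-4*s - 28) + x*(s^2 + 6*s - 7) + 273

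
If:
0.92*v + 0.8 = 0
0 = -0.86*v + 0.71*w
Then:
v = -0.87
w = -1.05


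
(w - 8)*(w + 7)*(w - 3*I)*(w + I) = w^4 - w^3 - 2*I*w^3 - 53*w^2 + 2*I*w^2 - 3*w + 112*I*w - 168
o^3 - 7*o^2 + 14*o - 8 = (o - 4)*(o - 2)*(o - 1)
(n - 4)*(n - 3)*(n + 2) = n^3 - 5*n^2 - 2*n + 24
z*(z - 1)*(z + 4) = z^3 + 3*z^2 - 4*z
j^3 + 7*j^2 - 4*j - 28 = (j - 2)*(j + 2)*(j + 7)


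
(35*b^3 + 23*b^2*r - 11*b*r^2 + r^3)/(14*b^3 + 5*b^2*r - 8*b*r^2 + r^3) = (-5*b + r)/(-2*b + r)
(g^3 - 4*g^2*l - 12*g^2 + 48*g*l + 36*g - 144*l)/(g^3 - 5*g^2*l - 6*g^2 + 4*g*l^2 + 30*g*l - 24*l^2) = (g - 6)/(g - l)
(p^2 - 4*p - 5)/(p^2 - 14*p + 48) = (p^2 - 4*p - 5)/(p^2 - 14*p + 48)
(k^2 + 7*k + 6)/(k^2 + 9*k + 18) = (k + 1)/(k + 3)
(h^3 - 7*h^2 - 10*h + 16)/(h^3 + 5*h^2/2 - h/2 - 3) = 2*(h - 8)/(2*h + 3)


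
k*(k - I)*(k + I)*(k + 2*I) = k^4 + 2*I*k^3 + k^2 + 2*I*k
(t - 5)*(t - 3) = t^2 - 8*t + 15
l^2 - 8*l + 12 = (l - 6)*(l - 2)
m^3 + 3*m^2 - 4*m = m*(m - 1)*(m + 4)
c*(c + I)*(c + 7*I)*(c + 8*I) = c^4 + 16*I*c^3 - 71*c^2 - 56*I*c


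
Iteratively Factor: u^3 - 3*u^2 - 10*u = (u - 5)*(u^2 + 2*u) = (u - 5)*(u + 2)*(u)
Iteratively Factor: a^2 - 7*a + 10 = (a - 5)*(a - 2)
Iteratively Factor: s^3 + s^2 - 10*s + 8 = (s - 1)*(s^2 + 2*s - 8) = (s - 2)*(s - 1)*(s + 4)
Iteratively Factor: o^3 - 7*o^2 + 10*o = (o - 5)*(o^2 - 2*o) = (o - 5)*(o - 2)*(o)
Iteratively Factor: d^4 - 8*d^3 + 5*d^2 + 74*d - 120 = (d + 3)*(d^3 - 11*d^2 + 38*d - 40) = (d - 5)*(d + 3)*(d^2 - 6*d + 8) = (d - 5)*(d - 2)*(d + 3)*(d - 4)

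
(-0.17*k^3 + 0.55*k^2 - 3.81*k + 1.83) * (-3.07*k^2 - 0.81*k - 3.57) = 0.5219*k^5 - 1.5508*k^4 + 11.8581*k^3 - 4.4955*k^2 + 12.1194*k - 6.5331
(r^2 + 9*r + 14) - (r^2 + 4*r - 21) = 5*r + 35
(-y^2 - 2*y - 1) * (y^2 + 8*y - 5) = -y^4 - 10*y^3 - 12*y^2 + 2*y + 5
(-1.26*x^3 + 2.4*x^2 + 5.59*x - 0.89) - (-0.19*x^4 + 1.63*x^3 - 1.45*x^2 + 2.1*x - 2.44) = 0.19*x^4 - 2.89*x^3 + 3.85*x^2 + 3.49*x + 1.55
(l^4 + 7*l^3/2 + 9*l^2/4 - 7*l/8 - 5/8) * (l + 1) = l^5 + 9*l^4/2 + 23*l^3/4 + 11*l^2/8 - 3*l/2 - 5/8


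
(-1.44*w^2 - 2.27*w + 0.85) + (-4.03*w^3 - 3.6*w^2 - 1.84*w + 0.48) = -4.03*w^3 - 5.04*w^2 - 4.11*w + 1.33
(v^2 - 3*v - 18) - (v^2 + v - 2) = -4*v - 16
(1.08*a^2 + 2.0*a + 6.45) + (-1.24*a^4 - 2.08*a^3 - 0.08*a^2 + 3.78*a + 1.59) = -1.24*a^4 - 2.08*a^3 + 1.0*a^2 + 5.78*a + 8.04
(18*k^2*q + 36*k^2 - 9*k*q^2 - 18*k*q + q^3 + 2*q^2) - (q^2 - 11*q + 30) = 18*k^2*q + 36*k^2 - 9*k*q^2 - 18*k*q + q^3 + q^2 + 11*q - 30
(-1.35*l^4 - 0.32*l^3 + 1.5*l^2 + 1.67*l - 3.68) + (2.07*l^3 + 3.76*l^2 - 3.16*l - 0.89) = -1.35*l^4 + 1.75*l^3 + 5.26*l^2 - 1.49*l - 4.57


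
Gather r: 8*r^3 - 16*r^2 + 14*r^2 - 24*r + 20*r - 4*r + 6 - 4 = 8*r^3 - 2*r^2 - 8*r + 2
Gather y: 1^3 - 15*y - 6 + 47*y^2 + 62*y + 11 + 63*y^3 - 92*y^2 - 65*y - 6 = 63*y^3 - 45*y^2 - 18*y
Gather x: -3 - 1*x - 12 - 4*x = -5*x - 15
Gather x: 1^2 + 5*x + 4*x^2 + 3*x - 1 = 4*x^2 + 8*x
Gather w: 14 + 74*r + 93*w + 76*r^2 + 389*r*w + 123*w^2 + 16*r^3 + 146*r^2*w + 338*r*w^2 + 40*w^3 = 16*r^3 + 76*r^2 + 74*r + 40*w^3 + w^2*(338*r + 123) + w*(146*r^2 + 389*r + 93) + 14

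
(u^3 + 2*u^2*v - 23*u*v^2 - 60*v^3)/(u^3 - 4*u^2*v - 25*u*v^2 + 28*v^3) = (u^2 - 2*u*v - 15*v^2)/(u^2 - 8*u*v + 7*v^2)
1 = 1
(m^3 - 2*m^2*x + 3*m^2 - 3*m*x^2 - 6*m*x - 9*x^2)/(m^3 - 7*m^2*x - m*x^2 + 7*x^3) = (m^2 - 3*m*x + 3*m - 9*x)/(m^2 - 8*m*x + 7*x^2)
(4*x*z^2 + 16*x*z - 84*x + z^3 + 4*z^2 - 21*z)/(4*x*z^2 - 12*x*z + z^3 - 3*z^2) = (z + 7)/z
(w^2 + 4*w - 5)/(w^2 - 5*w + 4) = (w + 5)/(w - 4)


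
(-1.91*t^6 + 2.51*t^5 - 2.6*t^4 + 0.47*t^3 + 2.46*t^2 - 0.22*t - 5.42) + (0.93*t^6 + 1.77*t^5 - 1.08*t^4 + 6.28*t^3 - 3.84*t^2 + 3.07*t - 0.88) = -0.98*t^6 + 4.28*t^5 - 3.68*t^4 + 6.75*t^3 - 1.38*t^2 + 2.85*t - 6.3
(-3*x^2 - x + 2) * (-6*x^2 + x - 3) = 18*x^4 + 3*x^3 - 4*x^2 + 5*x - 6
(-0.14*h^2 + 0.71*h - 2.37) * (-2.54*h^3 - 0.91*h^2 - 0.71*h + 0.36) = 0.3556*h^5 - 1.676*h^4 + 5.4731*h^3 + 1.6022*h^2 + 1.9383*h - 0.8532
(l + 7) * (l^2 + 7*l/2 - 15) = l^3 + 21*l^2/2 + 19*l/2 - 105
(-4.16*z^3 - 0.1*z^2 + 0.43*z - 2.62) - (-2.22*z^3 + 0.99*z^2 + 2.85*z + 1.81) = -1.94*z^3 - 1.09*z^2 - 2.42*z - 4.43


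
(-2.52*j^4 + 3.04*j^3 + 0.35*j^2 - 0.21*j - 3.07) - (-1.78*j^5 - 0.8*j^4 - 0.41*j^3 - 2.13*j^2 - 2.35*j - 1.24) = 1.78*j^5 - 1.72*j^4 + 3.45*j^3 + 2.48*j^2 + 2.14*j - 1.83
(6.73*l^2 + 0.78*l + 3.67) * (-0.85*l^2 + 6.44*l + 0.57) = -5.7205*l^4 + 42.6782*l^3 + 5.7398*l^2 + 24.0794*l + 2.0919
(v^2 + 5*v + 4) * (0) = 0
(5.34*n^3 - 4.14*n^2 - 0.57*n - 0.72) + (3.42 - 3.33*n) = 5.34*n^3 - 4.14*n^2 - 3.9*n + 2.7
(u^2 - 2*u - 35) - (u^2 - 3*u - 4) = u - 31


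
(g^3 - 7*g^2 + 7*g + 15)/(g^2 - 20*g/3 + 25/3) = 3*(g^2 - 2*g - 3)/(3*g - 5)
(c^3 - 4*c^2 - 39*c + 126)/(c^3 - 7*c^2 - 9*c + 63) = (c + 6)/(c + 3)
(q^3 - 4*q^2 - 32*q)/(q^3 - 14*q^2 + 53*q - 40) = q*(q + 4)/(q^2 - 6*q + 5)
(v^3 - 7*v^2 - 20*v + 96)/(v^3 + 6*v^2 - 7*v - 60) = (v - 8)/(v + 5)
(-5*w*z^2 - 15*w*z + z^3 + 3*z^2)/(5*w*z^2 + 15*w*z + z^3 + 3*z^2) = (-5*w + z)/(5*w + z)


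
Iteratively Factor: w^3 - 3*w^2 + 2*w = (w - 2)*(w^2 - w) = w*(w - 2)*(w - 1)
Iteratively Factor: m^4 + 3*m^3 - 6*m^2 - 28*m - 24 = (m + 2)*(m^3 + m^2 - 8*m - 12) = (m + 2)^2*(m^2 - m - 6) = (m - 3)*(m + 2)^2*(m + 2)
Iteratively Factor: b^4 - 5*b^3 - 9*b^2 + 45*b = (b)*(b^3 - 5*b^2 - 9*b + 45) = b*(b + 3)*(b^2 - 8*b + 15) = b*(b - 3)*(b + 3)*(b - 5)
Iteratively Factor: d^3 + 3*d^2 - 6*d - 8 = (d - 2)*(d^2 + 5*d + 4) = (d - 2)*(d + 1)*(d + 4)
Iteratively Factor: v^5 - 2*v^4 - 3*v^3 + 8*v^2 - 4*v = (v - 2)*(v^4 - 3*v^2 + 2*v) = (v - 2)*(v - 1)*(v^3 + v^2 - 2*v) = v*(v - 2)*(v - 1)*(v^2 + v - 2) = v*(v - 2)*(v - 1)^2*(v + 2)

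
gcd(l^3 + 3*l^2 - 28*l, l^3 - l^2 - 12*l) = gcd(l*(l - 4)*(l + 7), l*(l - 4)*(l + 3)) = l^2 - 4*l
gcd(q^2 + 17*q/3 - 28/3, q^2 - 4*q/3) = q - 4/3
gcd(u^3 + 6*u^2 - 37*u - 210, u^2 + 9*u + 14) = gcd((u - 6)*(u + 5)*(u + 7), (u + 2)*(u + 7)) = u + 7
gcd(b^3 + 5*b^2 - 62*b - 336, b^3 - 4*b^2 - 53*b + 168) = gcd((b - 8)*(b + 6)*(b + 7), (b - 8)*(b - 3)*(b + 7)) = b^2 - b - 56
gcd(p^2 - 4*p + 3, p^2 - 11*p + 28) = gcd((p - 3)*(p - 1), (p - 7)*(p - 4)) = 1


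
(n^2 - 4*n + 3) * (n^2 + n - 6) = n^4 - 3*n^3 - 7*n^2 + 27*n - 18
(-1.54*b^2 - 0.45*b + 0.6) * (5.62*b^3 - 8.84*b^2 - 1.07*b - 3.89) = -8.6548*b^5 + 11.0846*b^4 + 8.9978*b^3 + 1.1681*b^2 + 1.1085*b - 2.334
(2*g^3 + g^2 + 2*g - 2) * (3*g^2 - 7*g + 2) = 6*g^5 - 11*g^4 + 3*g^3 - 18*g^2 + 18*g - 4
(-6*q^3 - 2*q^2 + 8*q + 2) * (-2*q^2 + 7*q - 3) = 12*q^5 - 38*q^4 - 12*q^3 + 58*q^2 - 10*q - 6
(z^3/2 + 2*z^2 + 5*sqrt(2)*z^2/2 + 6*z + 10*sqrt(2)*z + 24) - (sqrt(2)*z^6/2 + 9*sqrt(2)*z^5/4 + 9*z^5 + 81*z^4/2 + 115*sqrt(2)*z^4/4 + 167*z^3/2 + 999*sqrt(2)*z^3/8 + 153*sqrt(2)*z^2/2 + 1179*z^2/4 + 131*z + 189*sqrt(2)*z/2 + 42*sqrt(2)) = -sqrt(2)*z^6/2 - 9*z^5 - 9*sqrt(2)*z^5/4 - 115*sqrt(2)*z^4/4 - 81*z^4/2 - 999*sqrt(2)*z^3/8 - 83*z^3 - 1171*z^2/4 - 74*sqrt(2)*z^2 - 125*z - 169*sqrt(2)*z/2 - 42*sqrt(2) + 24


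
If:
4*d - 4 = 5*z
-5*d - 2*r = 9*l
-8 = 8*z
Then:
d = -1/4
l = 5/36 - 2*r/9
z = -1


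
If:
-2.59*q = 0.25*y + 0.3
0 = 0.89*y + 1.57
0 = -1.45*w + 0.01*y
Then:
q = 0.05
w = -0.01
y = -1.76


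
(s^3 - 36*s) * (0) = 0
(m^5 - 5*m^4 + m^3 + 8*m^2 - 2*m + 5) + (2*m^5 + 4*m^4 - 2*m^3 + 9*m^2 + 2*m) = 3*m^5 - m^4 - m^3 + 17*m^2 + 5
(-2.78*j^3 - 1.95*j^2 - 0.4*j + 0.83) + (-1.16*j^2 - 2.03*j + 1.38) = -2.78*j^3 - 3.11*j^2 - 2.43*j + 2.21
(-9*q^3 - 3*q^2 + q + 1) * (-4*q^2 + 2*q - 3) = 36*q^5 - 6*q^4 + 17*q^3 + 7*q^2 - q - 3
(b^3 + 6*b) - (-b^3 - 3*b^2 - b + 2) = 2*b^3 + 3*b^2 + 7*b - 2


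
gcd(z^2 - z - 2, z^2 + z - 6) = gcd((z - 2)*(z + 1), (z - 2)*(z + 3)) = z - 2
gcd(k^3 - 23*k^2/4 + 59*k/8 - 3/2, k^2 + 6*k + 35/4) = 1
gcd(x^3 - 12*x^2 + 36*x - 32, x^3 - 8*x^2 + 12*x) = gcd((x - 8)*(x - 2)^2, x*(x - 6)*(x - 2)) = x - 2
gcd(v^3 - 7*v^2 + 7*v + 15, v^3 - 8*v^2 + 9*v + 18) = v^2 - 2*v - 3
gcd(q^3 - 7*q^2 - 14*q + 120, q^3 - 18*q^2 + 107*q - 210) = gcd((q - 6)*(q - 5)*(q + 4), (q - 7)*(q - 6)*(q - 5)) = q^2 - 11*q + 30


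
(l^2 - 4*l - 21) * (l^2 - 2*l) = l^4 - 6*l^3 - 13*l^2 + 42*l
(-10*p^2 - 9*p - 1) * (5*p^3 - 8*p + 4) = -50*p^5 - 45*p^4 + 75*p^3 + 32*p^2 - 28*p - 4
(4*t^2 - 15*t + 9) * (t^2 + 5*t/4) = 4*t^4 - 10*t^3 - 39*t^2/4 + 45*t/4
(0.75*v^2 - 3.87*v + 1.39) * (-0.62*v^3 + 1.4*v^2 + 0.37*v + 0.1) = -0.465*v^5 + 3.4494*v^4 - 6.0023*v^3 + 0.5891*v^2 + 0.1273*v + 0.139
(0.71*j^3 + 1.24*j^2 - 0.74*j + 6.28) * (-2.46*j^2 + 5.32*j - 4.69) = -1.7466*j^5 + 0.7268*j^4 + 5.0873*j^3 - 25.2012*j^2 + 36.8802*j - 29.4532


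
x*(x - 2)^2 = x^3 - 4*x^2 + 4*x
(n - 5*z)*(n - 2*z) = n^2 - 7*n*z + 10*z^2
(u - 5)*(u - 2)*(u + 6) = u^3 - u^2 - 32*u + 60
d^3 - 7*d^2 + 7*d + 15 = (d - 5)*(d - 3)*(d + 1)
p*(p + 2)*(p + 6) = p^3 + 8*p^2 + 12*p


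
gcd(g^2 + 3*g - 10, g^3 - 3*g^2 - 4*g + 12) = g - 2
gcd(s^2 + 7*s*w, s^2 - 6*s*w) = s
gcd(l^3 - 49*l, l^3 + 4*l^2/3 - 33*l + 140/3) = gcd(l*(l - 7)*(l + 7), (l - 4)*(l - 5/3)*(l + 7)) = l + 7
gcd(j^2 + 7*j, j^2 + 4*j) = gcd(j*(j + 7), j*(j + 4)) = j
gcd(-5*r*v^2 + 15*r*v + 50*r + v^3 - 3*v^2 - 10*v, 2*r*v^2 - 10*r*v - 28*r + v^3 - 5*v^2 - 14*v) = v + 2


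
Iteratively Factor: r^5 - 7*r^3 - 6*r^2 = (r + 2)*(r^4 - 2*r^3 - 3*r^2) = (r - 3)*(r + 2)*(r^3 + r^2) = r*(r - 3)*(r + 2)*(r^2 + r) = r^2*(r - 3)*(r + 2)*(r + 1)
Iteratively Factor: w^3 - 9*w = (w)*(w^2 - 9) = w*(w - 3)*(w + 3)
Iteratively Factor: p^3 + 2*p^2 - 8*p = (p)*(p^2 + 2*p - 8) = p*(p - 2)*(p + 4)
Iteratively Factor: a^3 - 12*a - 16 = (a + 2)*(a^2 - 2*a - 8) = (a - 4)*(a + 2)*(a + 2)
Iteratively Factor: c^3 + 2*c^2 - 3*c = (c)*(c^2 + 2*c - 3) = c*(c - 1)*(c + 3)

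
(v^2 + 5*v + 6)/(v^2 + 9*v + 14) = (v + 3)/(v + 7)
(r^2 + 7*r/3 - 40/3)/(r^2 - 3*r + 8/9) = 3*(r + 5)/(3*r - 1)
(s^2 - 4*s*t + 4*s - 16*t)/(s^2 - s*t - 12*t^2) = (s + 4)/(s + 3*t)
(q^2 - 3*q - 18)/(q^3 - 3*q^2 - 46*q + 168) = (q + 3)/(q^2 + 3*q - 28)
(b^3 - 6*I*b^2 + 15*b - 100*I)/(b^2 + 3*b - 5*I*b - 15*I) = (b^2 - I*b + 20)/(b + 3)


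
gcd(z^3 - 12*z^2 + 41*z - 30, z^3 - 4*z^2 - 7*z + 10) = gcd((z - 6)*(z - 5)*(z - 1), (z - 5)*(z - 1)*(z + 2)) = z^2 - 6*z + 5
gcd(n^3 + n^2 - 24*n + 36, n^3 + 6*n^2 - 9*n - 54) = n^2 + 3*n - 18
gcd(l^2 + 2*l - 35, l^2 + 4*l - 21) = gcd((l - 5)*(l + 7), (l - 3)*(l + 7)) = l + 7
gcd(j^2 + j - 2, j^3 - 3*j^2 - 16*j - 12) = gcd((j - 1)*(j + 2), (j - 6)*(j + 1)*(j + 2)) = j + 2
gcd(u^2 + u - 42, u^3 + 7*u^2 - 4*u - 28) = u + 7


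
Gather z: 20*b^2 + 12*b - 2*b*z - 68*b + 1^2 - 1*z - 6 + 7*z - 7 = 20*b^2 - 56*b + z*(6 - 2*b) - 12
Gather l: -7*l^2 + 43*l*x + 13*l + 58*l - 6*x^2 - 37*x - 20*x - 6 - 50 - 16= -7*l^2 + l*(43*x + 71) - 6*x^2 - 57*x - 72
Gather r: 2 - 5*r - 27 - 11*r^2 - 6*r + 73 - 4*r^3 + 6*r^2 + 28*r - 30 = -4*r^3 - 5*r^2 + 17*r + 18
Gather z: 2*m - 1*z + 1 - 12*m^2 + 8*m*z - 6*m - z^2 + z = -12*m^2 + 8*m*z - 4*m - z^2 + 1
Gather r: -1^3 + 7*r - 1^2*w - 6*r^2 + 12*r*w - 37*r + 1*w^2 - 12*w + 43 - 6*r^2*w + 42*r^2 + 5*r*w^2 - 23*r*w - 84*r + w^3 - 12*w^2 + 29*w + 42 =r^2*(36 - 6*w) + r*(5*w^2 - 11*w - 114) + w^3 - 11*w^2 + 16*w + 84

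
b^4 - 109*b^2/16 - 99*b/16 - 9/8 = (b - 3)*(b + 1/4)*(b + 3/4)*(b + 2)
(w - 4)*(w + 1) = w^2 - 3*w - 4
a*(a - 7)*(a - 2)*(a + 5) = a^4 - 4*a^3 - 31*a^2 + 70*a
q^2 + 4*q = q*(q + 4)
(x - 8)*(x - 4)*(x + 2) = x^3 - 10*x^2 + 8*x + 64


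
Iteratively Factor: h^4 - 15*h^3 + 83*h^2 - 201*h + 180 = (h - 4)*(h^3 - 11*h^2 + 39*h - 45) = (h - 4)*(h - 3)*(h^2 - 8*h + 15) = (h - 4)*(h - 3)^2*(h - 5)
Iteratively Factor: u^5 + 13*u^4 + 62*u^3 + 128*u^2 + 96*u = (u + 4)*(u^4 + 9*u^3 + 26*u^2 + 24*u) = (u + 3)*(u + 4)*(u^3 + 6*u^2 + 8*u) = u*(u + 3)*(u + 4)*(u^2 + 6*u + 8) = u*(u + 2)*(u + 3)*(u + 4)*(u + 4)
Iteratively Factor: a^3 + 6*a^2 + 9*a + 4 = (a + 1)*(a^2 + 5*a + 4) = (a + 1)*(a + 4)*(a + 1)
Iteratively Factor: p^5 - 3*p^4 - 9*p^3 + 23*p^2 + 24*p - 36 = (p - 3)*(p^4 - 9*p^2 - 4*p + 12) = (p - 3)*(p - 1)*(p^3 + p^2 - 8*p - 12) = (p - 3)*(p - 1)*(p + 2)*(p^2 - p - 6) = (p - 3)*(p - 1)*(p + 2)^2*(p - 3)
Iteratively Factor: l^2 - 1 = (l - 1)*(l + 1)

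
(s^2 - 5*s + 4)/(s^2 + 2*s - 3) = (s - 4)/(s + 3)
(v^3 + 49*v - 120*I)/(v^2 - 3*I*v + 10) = (v^2 + 5*I*v + 24)/(v + 2*I)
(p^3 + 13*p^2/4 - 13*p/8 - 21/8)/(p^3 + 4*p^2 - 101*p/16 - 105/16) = 2*(2*p^2 + 5*p - 7)/(4*p^2 + 13*p - 35)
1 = 1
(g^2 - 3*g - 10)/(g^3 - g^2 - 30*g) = (-g^2 + 3*g + 10)/(g*(-g^2 + g + 30))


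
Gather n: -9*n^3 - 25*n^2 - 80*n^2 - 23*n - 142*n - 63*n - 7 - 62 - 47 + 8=-9*n^3 - 105*n^2 - 228*n - 108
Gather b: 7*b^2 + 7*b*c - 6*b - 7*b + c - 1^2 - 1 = 7*b^2 + b*(7*c - 13) + c - 2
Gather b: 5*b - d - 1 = 5*b - d - 1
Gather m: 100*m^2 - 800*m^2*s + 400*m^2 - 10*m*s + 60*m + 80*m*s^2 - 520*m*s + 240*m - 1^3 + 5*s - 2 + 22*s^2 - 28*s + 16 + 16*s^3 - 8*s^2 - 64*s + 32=m^2*(500 - 800*s) + m*(80*s^2 - 530*s + 300) + 16*s^3 + 14*s^2 - 87*s + 45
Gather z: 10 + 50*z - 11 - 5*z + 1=45*z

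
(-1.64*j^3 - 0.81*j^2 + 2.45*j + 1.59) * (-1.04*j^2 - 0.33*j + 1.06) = 1.7056*j^5 + 1.3836*j^4 - 4.0191*j^3 - 3.3207*j^2 + 2.0723*j + 1.6854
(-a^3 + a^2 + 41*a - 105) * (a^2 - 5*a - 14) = -a^5 + 6*a^4 + 50*a^3 - 324*a^2 - 49*a + 1470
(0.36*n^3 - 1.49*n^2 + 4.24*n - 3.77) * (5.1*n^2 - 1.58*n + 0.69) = 1.836*n^5 - 8.1678*n^4 + 24.2266*n^3 - 26.9543*n^2 + 8.8822*n - 2.6013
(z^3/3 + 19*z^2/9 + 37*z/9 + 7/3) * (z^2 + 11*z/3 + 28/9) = z^5/3 + 10*z^4/3 + 116*z^3/9 + 1942*z^2/81 + 1729*z/81 + 196/27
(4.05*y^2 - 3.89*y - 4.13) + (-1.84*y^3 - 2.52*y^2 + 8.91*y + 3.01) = -1.84*y^3 + 1.53*y^2 + 5.02*y - 1.12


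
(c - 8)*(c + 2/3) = c^2 - 22*c/3 - 16/3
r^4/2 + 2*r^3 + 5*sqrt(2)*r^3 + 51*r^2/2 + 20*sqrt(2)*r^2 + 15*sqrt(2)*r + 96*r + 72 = (r/2 + 1/2)*(r + 3)*(r + 4*sqrt(2))*(r + 6*sqrt(2))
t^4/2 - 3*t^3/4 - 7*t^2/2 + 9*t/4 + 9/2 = (t/2 + 1/2)*(t - 3)*(t - 3/2)*(t + 2)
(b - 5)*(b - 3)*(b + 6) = b^3 - 2*b^2 - 33*b + 90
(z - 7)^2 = z^2 - 14*z + 49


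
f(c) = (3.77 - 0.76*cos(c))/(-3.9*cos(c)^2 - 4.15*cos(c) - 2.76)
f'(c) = (3.77 - 0.76*cos(c))*(-7.8*sin(c)*cos(c) - 4.15*sin(c))/(-3.9*cos(c)^2 - 4.15*cos(c) - 2.76)^2 + 0.76*sin(c)/(-3.9*cos(c)^2 - 4.15*cos(c) - 2.76)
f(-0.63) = -0.36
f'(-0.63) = 0.31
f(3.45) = -1.92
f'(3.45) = -0.71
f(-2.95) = -1.85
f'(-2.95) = -0.45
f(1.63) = -1.51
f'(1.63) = -2.50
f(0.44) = -0.32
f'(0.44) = -0.19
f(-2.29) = -2.48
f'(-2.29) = -0.74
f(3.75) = -2.22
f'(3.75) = -1.22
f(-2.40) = -2.38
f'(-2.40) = -1.13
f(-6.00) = -0.29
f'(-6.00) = -0.11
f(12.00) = -0.35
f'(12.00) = 0.27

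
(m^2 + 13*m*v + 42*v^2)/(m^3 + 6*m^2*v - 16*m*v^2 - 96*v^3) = (-m - 7*v)/(-m^2 + 16*v^2)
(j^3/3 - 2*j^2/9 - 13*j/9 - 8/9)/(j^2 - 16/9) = (3*j^3 - 2*j^2 - 13*j - 8)/(9*j^2 - 16)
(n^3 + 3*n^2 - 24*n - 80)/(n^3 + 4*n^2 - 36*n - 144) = (n^2 - n - 20)/(n^2 - 36)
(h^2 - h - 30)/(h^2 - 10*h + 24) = (h + 5)/(h - 4)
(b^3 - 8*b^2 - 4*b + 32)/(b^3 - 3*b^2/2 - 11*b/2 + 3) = 2*(b^2 - 10*b + 16)/(2*b^2 - 7*b + 3)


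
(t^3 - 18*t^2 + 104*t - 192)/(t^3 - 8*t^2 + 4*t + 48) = (t - 8)/(t + 2)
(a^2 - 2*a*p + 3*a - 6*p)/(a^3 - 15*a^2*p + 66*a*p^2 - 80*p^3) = (a + 3)/(a^2 - 13*a*p + 40*p^2)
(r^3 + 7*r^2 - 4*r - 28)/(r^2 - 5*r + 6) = (r^2 + 9*r + 14)/(r - 3)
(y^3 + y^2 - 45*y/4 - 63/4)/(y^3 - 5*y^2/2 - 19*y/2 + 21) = (y + 3/2)/(y - 2)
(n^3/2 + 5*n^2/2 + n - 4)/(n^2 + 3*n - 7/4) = 2*(n^3 + 5*n^2 + 2*n - 8)/(4*n^2 + 12*n - 7)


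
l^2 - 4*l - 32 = (l - 8)*(l + 4)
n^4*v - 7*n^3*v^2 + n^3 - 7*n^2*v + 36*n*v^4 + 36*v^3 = (n - 6*v)*(n - 3*v)*(n + 2*v)*(n*v + 1)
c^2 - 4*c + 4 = (c - 2)^2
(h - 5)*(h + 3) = h^2 - 2*h - 15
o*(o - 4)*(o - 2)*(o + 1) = o^4 - 5*o^3 + 2*o^2 + 8*o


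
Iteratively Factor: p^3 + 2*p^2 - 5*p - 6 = (p + 3)*(p^2 - p - 2) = (p - 2)*(p + 3)*(p + 1)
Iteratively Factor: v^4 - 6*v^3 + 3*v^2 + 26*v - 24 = (v + 2)*(v^3 - 8*v^2 + 19*v - 12) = (v - 3)*(v + 2)*(v^2 - 5*v + 4) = (v - 3)*(v - 1)*(v + 2)*(v - 4)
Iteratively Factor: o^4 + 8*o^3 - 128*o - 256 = (o + 4)*(o^3 + 4*o^2 - 16*o - 64) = (o - 4)*(o + 4)*(o^2 + 8*o + 16) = (o - 4)*(o + 4)^2*(o + 4)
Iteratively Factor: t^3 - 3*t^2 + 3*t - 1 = (t - 1)*(t^2 - 2*t + 1) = (t - 1)^2*(t - 1)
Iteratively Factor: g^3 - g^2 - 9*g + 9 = (g - 1)*(g^2 - 9) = (g - 1)*(g + 3)*(g - 3)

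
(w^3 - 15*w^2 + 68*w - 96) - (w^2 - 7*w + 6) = w^3 - 16*w^2 + 75*w - 102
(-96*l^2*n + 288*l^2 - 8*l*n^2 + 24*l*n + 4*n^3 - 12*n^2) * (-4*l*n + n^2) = 384*l^3*n^2 - 1152*l^3*n - 64*l^2*n^3 + 192*l^2*n^2 - 24*l*n^4 + 72*l*n^3 + 4*n^5 - 12*n^4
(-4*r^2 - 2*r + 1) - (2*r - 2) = -4*r^2 - 4*r + 3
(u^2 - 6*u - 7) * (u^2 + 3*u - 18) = u^4 - 3*u^3 - 43*u^2 + 87*u + 126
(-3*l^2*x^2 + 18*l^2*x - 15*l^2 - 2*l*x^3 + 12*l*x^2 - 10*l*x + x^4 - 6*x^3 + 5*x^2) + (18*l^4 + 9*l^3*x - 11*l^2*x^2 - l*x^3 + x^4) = 18*l^4 + 9*l^3*x - 14*l^2*x^2 + 18*l^2*x - 15*l^2 - 3*l*x^3 + 12*l*x^2 - 10*l*x + 2*x^4 - 6*x^3 + 5*x^2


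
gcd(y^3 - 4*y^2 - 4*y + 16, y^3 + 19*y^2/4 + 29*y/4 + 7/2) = y + 2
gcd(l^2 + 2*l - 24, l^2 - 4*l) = l - 4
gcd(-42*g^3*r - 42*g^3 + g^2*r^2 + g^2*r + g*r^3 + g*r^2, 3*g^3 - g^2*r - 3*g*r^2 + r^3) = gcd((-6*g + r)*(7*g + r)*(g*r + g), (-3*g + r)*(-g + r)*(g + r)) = 1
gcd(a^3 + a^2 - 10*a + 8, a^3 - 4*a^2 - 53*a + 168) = 1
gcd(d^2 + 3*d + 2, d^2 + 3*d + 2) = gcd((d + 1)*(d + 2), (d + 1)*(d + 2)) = d^2 + 3*d + 2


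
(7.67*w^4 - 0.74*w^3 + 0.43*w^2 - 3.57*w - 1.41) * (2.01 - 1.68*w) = -12.8856*w^5 + 16.6599*w^4 - 2.2098*w^3 + 6.8619*w^2 - 4.8069*w - 2.8341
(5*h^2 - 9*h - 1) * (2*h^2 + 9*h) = 10*h^4 + 27*h^3 - 83*h^2 - 9*h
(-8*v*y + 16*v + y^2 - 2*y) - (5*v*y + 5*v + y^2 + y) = -13*v*y + 11*v - 3*y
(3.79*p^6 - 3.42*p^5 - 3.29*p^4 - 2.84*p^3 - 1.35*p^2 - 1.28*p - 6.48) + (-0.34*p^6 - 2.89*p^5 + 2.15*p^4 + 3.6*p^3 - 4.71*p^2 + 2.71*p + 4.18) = 3.45*p^6 - 6.31*p^5 - 1.14*p^4 + 0.76*p^3 - 6.06*p^2 + 1.43*p - 2.3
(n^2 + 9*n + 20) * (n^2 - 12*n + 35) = n^4 - 3*n^3 - 53*n^2 + 75*n + 700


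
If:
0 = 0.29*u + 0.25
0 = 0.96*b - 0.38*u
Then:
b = -0.34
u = -0.86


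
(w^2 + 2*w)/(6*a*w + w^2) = (w + 2)/(6*a + w)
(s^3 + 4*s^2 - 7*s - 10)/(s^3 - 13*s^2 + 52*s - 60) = (s^2 + 6*s + 5)/(s^2 - 11*s + 30)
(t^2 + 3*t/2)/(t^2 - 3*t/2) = (2*t + 3)/(2*t - 3)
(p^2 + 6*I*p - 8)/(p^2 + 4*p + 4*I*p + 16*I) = (p + 2*I)/(p + 4)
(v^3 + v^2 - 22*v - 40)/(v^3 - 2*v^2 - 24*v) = (v^2 - 3*v - 10)/(v*(v - 6))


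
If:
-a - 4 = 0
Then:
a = -4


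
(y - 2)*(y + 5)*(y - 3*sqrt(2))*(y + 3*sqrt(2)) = y^4 + 3*y^3 - 28*y^2 - 54*y + 180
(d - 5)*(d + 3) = d^2 - 2*d - 15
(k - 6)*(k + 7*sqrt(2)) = k^2 - 6*k + 7*sqrt(2)*k - 42*sqrt(2)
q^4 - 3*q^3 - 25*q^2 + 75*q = q*(q - 5)*(q - 3)*(q + 5)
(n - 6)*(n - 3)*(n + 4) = n^3 - 5*n^2 - 18*n + 72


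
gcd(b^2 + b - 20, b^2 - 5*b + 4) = b - 4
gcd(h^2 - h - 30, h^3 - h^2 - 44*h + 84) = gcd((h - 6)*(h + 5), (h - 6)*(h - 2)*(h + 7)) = h - 6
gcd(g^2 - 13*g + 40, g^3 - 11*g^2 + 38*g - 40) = g - 5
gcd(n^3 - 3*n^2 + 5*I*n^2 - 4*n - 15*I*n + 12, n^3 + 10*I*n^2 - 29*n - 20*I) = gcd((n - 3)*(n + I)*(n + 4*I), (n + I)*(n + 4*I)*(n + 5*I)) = n^2 + 5*I*n - 4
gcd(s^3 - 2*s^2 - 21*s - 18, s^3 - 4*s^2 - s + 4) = s + 1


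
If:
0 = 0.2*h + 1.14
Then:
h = -5.70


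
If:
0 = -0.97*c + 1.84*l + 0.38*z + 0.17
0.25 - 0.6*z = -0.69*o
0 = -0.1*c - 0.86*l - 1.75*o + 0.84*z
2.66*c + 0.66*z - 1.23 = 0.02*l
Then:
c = 0.15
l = -0.27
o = 0.73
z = 1.25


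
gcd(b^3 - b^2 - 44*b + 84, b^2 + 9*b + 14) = b + 7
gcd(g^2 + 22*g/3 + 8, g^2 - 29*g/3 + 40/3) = 1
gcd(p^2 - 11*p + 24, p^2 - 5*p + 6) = p - 3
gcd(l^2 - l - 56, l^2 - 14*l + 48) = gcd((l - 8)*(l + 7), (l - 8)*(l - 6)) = l - 8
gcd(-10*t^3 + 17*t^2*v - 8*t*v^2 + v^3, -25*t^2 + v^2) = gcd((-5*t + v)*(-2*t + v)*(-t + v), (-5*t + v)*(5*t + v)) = 5*t - v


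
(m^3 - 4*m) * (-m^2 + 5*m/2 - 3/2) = -m^5 + 5*m^4/2 + 5*m^3/2 - 10*m^2 + 6*m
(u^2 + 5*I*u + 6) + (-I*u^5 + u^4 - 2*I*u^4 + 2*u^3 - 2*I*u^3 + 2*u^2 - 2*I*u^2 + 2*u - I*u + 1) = -I*u^5 + u^4 - 2*I*u^4 + 2*u^3 - 2*I*u^3 + 3*u^2 - 2*I*u^2 + 2*u + 4*I*u + 7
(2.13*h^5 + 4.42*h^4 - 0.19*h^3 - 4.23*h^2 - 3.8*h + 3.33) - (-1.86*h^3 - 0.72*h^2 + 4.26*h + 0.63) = 2.13*h^5 + 4.42*h^4 + 1.67*h^3 - 3.51*h^2 - 8.06*h + 2.7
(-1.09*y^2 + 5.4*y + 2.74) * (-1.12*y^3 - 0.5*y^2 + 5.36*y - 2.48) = 1.2208*y^5 - 5.503*y^4 - 11.6112*y^3 + 30.2772*y^2 + 1.2944*y - 6.7952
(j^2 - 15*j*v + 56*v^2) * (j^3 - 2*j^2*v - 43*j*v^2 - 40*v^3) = j^5 - 17*j^4*v + 43*j^3*v^2 + 493*j^2*v^3 - 1808*j*v^4 - 2240*v^5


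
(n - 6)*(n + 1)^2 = n^3 - 4*n^2 - 11*n - 6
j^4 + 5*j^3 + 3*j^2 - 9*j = j*(j - 1)*(j + 3)^2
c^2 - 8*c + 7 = (c - 7)*(c - 1)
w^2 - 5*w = w*(w - 5)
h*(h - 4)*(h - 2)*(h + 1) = h^4 - 5*h^3 + 2*h^2 + 8*h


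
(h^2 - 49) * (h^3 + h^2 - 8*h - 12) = h^5 + h^4 - 57*h^3 - 61*h^2 + 392*h + 588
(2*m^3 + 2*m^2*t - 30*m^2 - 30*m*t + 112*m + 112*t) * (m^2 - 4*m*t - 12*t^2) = 2*m^5 - 6*m^4*t - 30*m^4 - 32*m^3*t^2 + 90*m^3*t + 112*m^3 - 24*m^2*t^3 + 480*m^2*t^2 - 336*m^2*t + 360*m*t^3 - 1792*m*t^2 - 1344*t^3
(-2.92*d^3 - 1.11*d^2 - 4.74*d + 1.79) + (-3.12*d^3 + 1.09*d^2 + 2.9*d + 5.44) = -6.04*d^3 - 0.02*d^2 - 1.84*d + 7.23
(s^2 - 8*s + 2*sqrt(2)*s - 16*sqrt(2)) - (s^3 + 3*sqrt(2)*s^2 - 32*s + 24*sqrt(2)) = -s^3 - 3*sqrt(2)*s^2 + s^2 + 2*sqrt(2)*s + 24*s - 40*sqrt(2)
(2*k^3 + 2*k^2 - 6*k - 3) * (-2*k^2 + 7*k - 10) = -4*k^5 + 10*k^4 + 6*k^3 - 56*k^2 + 39*k + 30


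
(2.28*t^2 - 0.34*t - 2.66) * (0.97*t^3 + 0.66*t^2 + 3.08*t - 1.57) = 2.2116*t^5 + 1.175*t^4 + 4.2178*t^3 - 6.3824*t^2 - 7.659*t + 4.1762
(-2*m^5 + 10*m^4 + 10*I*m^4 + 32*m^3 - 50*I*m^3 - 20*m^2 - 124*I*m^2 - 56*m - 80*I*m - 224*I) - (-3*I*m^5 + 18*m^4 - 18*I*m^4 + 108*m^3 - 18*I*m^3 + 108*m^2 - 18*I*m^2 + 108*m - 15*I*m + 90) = -2*m^5 + 3*I*m^5 - 8*m^4 + 28*I*m^4 - 76*m^3 - 32*I*m^3 - 128*m^2 - 106*I*m^2 - 164*m - 65*I*m - 90 - 224*I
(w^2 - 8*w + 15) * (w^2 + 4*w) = w^4 - 4*w^3 - 17*w^2 + 60*w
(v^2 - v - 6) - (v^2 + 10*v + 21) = -11*v - 27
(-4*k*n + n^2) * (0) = 0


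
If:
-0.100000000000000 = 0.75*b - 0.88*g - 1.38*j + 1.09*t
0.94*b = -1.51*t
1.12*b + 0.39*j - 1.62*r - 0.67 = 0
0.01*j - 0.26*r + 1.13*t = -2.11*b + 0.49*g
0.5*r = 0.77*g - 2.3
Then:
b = 1.00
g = 2.90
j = -1.72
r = -0.14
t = -0.62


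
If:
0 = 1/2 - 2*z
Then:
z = 1/4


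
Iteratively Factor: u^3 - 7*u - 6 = (u - 3)*(u^2 + 3*u + 2) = (u - 3)*(u + 2)*(u + 1)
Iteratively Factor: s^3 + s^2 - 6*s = (s - 2)*(s^2 + 3*s) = s*(s - 2)*(s + 3)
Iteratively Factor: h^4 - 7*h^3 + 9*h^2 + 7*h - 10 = (h - 1)*(h^3 - 6*h^2 + 3*h + 10) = (h - 2)*(h - 1)*(h^2 - 4*h - 5) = (h - 2)*(h - 1)*(h + 1)*(h - 5)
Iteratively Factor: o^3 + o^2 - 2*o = (o + 2)*(o^2 - o) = (o - 1)*(o + 2)*(o)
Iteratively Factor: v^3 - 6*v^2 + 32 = (v - 4)*(v^2 - 2*v - 8) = (v - 4)^2*(v + 2)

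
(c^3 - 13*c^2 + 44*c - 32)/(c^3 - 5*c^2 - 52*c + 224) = (c - 1)/(c + 7)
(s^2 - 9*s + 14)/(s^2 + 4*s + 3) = (s^2 - 9*s + 14)/(s^2 + 4*s + 3)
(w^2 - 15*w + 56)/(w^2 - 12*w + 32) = (w - 7)/(w - 4)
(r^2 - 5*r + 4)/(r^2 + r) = (r^2 - 5*r + 4)/(r*(r + 1))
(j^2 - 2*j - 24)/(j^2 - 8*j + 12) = (j + 4)/(j - 2)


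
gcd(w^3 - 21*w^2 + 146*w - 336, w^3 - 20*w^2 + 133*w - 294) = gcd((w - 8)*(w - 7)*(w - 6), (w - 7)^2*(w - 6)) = w^2 - 13*w + 42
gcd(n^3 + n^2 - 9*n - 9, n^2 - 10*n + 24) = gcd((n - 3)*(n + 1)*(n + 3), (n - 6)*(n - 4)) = 1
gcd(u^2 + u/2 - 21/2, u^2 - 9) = u - 3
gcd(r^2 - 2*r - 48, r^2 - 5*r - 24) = r - 8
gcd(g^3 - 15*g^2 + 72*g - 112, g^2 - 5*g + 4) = g - 4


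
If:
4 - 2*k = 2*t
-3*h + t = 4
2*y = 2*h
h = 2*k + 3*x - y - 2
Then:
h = y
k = -3*y - 2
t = 3*y + 4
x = 8*y/3 + 2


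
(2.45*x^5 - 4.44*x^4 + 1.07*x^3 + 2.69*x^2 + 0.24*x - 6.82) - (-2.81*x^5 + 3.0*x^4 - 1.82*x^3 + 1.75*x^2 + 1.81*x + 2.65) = 5.26*x^5 - 7.44*x^4 + 2.89*x^3 + 0.94*x^2 - 1.57*x - 9.47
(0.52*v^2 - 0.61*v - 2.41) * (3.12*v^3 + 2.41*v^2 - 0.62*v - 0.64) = 1.6224*v^5 - 0.65*v^4 - 9.3117*v^3 - 5.7627*v^2 + 1.8846*v + 1.5424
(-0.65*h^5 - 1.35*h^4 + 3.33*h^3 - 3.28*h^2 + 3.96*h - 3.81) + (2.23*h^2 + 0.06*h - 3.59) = -0.65*h^5 - 1.35*h^4 + 3.33*h^3 - 1.05*h^2 + 4.02*h - 7.4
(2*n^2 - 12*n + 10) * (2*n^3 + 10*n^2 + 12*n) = 4*n^5 - 4*n^4 - 76*n^3 - 44*n^2 + 120*n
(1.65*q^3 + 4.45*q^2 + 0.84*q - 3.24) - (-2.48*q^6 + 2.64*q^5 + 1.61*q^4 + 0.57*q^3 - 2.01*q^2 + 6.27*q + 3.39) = 2.48*q^6 - 2.64*q^5 - 1.61*q^4 + 1.08*q^3 + 6.46*q^2 - 5.43*q - 6.63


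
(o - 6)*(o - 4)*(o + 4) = o^3 - 6*o^2 - 16*o + 96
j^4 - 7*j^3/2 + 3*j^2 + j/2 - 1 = (j - 2)*(j - 1)^2*(j + 1/2)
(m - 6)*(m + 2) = m^2 - 4*m - 12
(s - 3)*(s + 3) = s^2 - 9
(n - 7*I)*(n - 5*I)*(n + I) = n^3 - 11*I*n^2 - 23*n - 35*I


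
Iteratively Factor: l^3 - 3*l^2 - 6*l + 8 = (l + 2)*(l^2 - 5*l + 4) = (l - 4)*(l + 2)*(l - 1)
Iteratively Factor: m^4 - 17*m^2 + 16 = (m + 4)*(m^3 - 4*m^2 - m + 4) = (m - 1)*(m + 4)*(m^2 - 3*m - 4) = (m - 1)*(m + 1)*(m + 4)*(m - 4)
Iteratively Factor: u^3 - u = (u + 1)*(u^2 - u) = u*(u + 1)*(u - 1)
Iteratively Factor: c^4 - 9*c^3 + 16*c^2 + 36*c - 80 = (c - 2)*(c^3 - 7*c^2 + 2*c + 40) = (c - 4)*(c - 2)*(c^2 - 3*c - 10) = (c - 4)*(c - 2)*(c + 2)*(c - 5)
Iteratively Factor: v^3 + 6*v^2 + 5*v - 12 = (v + 4)*(v^2 + 2*v - 3) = (v + 3)*(v + 4)*(v - 1)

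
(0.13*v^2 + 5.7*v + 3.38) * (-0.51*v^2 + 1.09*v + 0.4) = -0.0663*v^4 - 2.7653*v^3 + 4.5412*v^2 + 5.9642*v + 1.352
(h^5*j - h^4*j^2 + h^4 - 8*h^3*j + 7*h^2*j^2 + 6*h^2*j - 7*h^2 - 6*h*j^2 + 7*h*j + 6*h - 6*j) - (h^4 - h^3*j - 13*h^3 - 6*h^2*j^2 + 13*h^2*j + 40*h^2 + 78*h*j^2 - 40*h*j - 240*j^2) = h^5*j - h^4*j^2 - 7*h^3*j + 13*h^3 + 13*h^2*j^2 - 7*h^2*j - 47*h^2 - 84*h*j^2 + 47*h*j + 6*h + 240*j^2 - 6*j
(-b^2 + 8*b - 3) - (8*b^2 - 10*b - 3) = -9*b^2 + 18*b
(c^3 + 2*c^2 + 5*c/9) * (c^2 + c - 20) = c^5 + 3*c^4 - 157*c^3/9 - 355*c^2/9 - 100*c/9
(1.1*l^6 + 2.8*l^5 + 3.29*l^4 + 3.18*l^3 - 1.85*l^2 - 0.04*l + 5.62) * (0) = 0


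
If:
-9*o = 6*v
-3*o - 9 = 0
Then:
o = -3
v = 9/2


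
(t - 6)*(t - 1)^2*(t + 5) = t^4 - 3*t^3 - 27*t^2 + 59*t - 30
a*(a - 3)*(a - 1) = a^3 - 4*a^2 + 3*a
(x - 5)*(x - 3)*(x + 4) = x^3 - 4*x^2 - 17*x + 60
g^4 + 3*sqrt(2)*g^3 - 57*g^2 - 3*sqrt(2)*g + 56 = (g - 1)*(g + 1)*(g - 4*sqrt(2))*(g + 7*sqrt(2))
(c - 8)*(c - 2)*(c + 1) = c^3 - 9*c^2 + 6*c + 16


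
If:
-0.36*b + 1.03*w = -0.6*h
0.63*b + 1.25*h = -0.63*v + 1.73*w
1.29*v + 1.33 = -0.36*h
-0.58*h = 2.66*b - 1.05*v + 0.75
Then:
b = -0.79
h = 0.32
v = -1.12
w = -0.47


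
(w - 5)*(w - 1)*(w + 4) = w^3 - 2*w^2 - 19*w + 20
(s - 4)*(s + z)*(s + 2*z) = s^3 + 3*s^2*z - 4*s^2 + 2*s*z^2 - 12*s*z - 8*z^2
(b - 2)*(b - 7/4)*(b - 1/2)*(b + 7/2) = b^4 - 3*b^3/4 - 19*b^2/2 + 273*b/16 - 49/8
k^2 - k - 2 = (k - 2)*(k + 1)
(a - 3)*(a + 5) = a^2 + 2*a - 15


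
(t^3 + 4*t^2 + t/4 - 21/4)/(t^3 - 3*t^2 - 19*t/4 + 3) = (2*t^2 + 5*t - 7)/(2*t^2 - 9*t + 4)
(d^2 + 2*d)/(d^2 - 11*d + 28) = d*(d + 2)/(d^2 - 11*d + 28)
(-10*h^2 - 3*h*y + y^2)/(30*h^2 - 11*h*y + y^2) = (2*h + y)/(-6*h + y)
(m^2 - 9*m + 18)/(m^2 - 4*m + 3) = (m - 6)/(m - 1)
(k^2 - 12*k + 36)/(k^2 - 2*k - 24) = (k - 6)/(k + 4)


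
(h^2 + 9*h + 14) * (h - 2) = h^3 + 7*h^2 - 4*h - 28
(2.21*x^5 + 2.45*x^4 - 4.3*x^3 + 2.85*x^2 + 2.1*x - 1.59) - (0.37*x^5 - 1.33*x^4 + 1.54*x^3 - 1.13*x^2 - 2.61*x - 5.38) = 1.84*x^5 + 3.78*x^4 - 5.84*x^3 + 3.98*x^2 + 4.71*x + 3.79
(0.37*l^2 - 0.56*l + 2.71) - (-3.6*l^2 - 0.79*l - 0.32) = 3.97*l^2 + 0.23*l + 3.03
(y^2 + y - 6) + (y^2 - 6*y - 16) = 2*y^2 - 5*y - 22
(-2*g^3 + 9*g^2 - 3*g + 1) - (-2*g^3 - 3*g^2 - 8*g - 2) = 12*g^2 + 5*g + 3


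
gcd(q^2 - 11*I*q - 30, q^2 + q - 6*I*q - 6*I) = q - 6*I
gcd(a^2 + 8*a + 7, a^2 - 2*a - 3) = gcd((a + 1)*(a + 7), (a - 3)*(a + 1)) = a + 1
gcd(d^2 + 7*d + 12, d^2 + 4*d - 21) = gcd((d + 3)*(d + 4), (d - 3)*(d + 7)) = 1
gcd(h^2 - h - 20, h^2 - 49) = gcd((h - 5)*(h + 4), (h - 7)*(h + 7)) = 1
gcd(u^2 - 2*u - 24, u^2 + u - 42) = u - 6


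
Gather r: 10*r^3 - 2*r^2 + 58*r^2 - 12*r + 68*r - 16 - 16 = 10*r^3 + 56*r^2 + 56*r - 32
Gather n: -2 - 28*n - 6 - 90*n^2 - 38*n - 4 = -90*n^2 - 66*n - 12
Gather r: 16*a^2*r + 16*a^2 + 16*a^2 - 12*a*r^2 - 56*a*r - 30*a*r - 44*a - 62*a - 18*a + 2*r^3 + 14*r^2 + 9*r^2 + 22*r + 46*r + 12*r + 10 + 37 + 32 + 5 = 32*a^2 - 124*a + 2*r^3 + r^2*(23 - 12*a) + r*(16*a^2 - 86*a + 80) + 84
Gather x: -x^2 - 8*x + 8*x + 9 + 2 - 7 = 4 - x^2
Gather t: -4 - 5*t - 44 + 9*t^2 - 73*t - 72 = 9*t^2 - 78*t - 120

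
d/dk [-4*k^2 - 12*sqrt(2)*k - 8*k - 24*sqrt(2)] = -8*k - 12*sqrt(2) - 8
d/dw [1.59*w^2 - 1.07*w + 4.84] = 3.18*w - 1.07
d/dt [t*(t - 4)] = 2*t - 4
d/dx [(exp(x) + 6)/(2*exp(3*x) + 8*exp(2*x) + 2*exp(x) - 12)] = (-(exp(x) + 6)*(3*exp(2*x) + 8*exp(x) + 1) + exp(3*x) + 4*exp(2*x) + exp(x) - 6)*exp(x)/(2*(exp(3*x) + 4*exp(2*x) + exp(x) - 6)^2)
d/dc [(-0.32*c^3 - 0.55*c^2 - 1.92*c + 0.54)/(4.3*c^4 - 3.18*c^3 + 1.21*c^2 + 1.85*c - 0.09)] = (1.376*c^6 + 4.73*c^5 + 22.6318*c^4 - 22.6832*c^3 + 6.5437*c^2 - 1.2078*c - 0.8262)/(18.49*c^8 - 27.348*c^7 + 20.5184*c^6 + 8.2144*c^5 - 11.0759*c^4 + 5.0494*c^3 + 3.2047*c^2 - 0.333*c + 0.0081)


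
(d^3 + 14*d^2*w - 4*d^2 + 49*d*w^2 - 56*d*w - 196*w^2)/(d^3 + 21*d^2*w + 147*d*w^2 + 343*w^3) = (d - 4)/(d + 7*w)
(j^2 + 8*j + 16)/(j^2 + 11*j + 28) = (j + 4)/(j + 7)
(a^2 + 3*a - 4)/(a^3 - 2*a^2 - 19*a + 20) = 1/(a - 5)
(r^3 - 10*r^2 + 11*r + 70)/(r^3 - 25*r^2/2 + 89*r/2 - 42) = 2*(r^2 - 3*r - 10)/(2*r^2 - 11*r + 12)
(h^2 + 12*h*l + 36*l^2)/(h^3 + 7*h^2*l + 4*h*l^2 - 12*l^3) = (h + 6*l)/(h^2 + h*l - 2*l^2)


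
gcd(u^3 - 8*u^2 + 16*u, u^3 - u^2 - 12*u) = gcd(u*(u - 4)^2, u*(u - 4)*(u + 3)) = u^2 - 4*u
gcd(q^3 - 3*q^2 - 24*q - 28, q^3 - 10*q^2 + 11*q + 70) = q^2 - 5*q - 14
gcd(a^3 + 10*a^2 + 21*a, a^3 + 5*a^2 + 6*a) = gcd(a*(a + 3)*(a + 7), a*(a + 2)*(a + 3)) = a^2 + 3*a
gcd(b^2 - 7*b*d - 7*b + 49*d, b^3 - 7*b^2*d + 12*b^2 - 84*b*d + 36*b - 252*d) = b - 7*d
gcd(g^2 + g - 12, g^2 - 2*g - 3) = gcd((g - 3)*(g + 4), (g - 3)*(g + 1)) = g - 3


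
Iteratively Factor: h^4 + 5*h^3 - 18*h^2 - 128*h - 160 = (h + 2)*(h^3 + 3*h^2 - 24*h - 80) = (h + 2)*(h + 4)*(h^2 - h - 20) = (h + 2)*(h + 4)^2*(h - 5)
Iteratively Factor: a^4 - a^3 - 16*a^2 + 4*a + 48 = (a - 2)*(a^3 + a^2 - 14*a - 24) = (a - 2)*(a + 3)*(a^2 - 2*a - 8) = (a - 2)*(a + 2)*(a + 3)*(a - 4)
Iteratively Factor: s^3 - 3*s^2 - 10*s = (s + 2)*(s^2 - 5*s) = s*(s + 2)*(s - 5)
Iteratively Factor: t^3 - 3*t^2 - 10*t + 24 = (t + 3)*(t^2 - 6*t + 8) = (t - 2)*(t + 3)*(t - 4)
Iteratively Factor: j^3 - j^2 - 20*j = (j + 4)*(j^2 - 5*j) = (j - 5)*(j + 4)*(j)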